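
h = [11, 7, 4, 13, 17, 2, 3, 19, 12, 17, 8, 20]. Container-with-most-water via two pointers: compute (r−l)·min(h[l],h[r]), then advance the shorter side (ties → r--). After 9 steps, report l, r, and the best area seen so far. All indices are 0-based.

l=9, r=11, best area=121

l=0 r=11: min(11,20)*11=121 best=121 *, l++
l=1 r=11: min(7,20)*10=70 best=121, l++
l=2 r=11: min(4,20)*9=36 best=121, l++
l=3 r=11: min(13,20)*8=104 best=121, l++
l=4 r=11: min(17,20)*7=119 best=121, l++
l=5 r=11: min(2,20)*6=12 best=121, l++
l=6 r=11: min(3,20)*5=15 best=121, l++
l=7 r=11: min(19,20)*4=76 best=121, l++
l=8 r=11: min(12,20)*3=36 best=121, l++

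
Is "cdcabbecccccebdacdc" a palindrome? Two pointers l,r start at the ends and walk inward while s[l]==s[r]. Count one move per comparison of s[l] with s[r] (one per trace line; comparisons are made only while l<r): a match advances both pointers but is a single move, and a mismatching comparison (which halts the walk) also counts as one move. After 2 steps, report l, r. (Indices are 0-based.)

l=2, r=16

[0,18] 'c'=='c' → l++,r--
[1,17] 'd'=='d' → l++,r--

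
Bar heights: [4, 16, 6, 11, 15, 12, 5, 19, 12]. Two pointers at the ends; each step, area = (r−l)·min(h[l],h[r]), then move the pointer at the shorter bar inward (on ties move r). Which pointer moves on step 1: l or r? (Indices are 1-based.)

l

[1,9] min(4,12)*8=32 best=32 * → l++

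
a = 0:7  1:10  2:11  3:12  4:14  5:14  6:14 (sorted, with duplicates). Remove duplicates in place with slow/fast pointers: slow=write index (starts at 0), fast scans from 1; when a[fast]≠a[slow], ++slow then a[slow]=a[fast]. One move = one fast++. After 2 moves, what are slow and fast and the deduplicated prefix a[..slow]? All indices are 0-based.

slow=0 fast=1: a[fast]=10≠a[slow]=7 write a[1]=10, slow++,fast++
slow=1 fast=2: a[fast]=11≠a[slow]=10 write a[2]=11, slow++,fast++

slow=2, fast=3, prefix=[7, 10, 11]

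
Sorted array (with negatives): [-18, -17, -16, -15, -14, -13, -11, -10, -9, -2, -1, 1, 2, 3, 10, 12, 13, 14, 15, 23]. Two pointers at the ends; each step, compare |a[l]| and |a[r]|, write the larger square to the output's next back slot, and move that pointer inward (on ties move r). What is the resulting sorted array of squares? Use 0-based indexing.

[1, 1, 4, 4, 9, 81, 100, 100, 121, 144, 169, 169, 196, 196, 225, 225, 256, 289, 324, 529]

l=0 r=19: |-18|<=|23| out[19]=529, r--
l=0 r=18: |-18|>|15| out[18]=324, l++
l=1 r=18: |-17|>|15| out[17]=289, l++
l=2 r=18: |-16|>|15| out[16]=256, l++
l=3 r=18: |-15|<=|15| out[15]=225, r--
l=3 r=17: |-15|>|14| out[14]=225, l++
l=4 r=17: |-14|<=|14| out[13]=196, r--
l=4 r=16: |-14|>|13| out[12]=196, l++
l=5 r=16: |-13|<=|13| out[11]=169, r--
l=5 r=15: |-13|>|12| out[10]=169, l++
l=6 r=15: |-11|<=|12| out[9]=144, r--
l=6 r=14: |-11|>|10| out[8]=121, l++
l=7 r=14: |-10|<=|10| out[7]=100, r--
l=7 r=13: |-10|>|3| out[6]=100, l++
l=8 r=13: |-9|>|3| out[5]=81, l++
l=9 r=13: |-2|<=|3| out[4]=9, r--
l=9 r=12: |-2|<=|2| out[3]=4, r--
l=9 r=11: |-2|>|1| out[2]=4, l++
l=10 r=11: |-1|<=|1| out[1]=1, r--
l=10 r=10: |-1|<=|-1| out[0]=1, r--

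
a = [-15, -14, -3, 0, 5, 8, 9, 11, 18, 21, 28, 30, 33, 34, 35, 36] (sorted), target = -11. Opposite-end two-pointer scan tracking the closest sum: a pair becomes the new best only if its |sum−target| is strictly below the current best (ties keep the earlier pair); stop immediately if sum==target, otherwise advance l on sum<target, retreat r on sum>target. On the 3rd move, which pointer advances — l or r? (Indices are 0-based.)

l=0 r=15: -15+36=21 d=32 *, r--
l=0 r=14: -15+35=20 d=31 *, r--
l=0 r=13: -15+34=19 d=30 *, r--

r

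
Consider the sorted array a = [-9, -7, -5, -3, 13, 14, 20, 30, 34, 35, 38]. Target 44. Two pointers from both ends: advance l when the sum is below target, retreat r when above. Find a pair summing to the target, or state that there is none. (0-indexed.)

[0,10] -9+38=29 <44 → l++
[1,10] -7+38=31 <44 → l++
[2,10] -5+38=33 <44 → l++
[3,10] -3+38=35 <44 → l++
[4,10] 13+38=51 >44 → r--
[4,9] 13+35=48 >44 → r--
[4,8] 13+34=47 >44 → r--
[4,7] 13+30=43 <44 → l++
[5,7] 14+30=44 → found

(14, 30)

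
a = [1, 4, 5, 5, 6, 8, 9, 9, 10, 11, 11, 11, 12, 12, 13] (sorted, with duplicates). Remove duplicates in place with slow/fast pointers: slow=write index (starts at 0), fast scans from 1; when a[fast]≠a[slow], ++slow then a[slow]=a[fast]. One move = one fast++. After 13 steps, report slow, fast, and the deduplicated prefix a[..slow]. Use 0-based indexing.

(s=0,f=1) a[fast]=4≠a[slow]=1 write a[1]=4 → slow++,fast++
(s=1,f=2) a[fast]=5≠a[slow]=4 write a[2]=5 → slow++,fast++
(s=2,f=3) a[fast]=5=a[slow] dup → fast++
(s=2,f=4) a[fast]=6≠a[slow]=5 write a[3]=6 → slow++,fast++
(s=3,f=5) a[fast]=8≠a[slow]=6 write a[4]=8 → slow++,fast++
(s=4,f=6) a[fast]=9≠a[slow]=8 write a[5]=9 → slow++,fast++
(s=5,f=7) a[fast]=9=a[slow] dup → fast++
(s=5,f=8) a[fast]=10≠a[slow]=9 write a[6]=10 → slow++,fast++
(s=6,f=9) a[fast]=11≠a[slow]=10 write a[7]=11 → slow++,fast++
(s=7,f=10) a[fast]=11=a[slow] dup → fast++
(s=7,f=11) a[fast]=11=a[slow] dup → fast++
(s=7,f=12) a[fast]=12≠a[slow]=11 write a[8]=12 → slow++,fast++
(s=8,f=13) a[fast]=12=a[slow] dup → fast++

slow=8, fast=14, prefix=[1, 4, 5, 6, 8, 9, 10, 11, 12]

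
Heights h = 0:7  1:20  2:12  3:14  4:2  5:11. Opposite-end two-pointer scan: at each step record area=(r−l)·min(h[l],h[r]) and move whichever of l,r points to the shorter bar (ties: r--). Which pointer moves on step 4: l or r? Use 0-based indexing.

r

[0,5] min(7,11)*5=35 best=35 * → l++
[1,5] min(20,11)*4=44 best=44 * → r--
[1,4] min(20,2)*3=6 best=44 → r--
[1,3] min(20,14)*2=28 best=44 → r--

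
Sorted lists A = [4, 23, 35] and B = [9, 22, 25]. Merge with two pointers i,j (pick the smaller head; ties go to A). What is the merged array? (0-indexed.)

[4, 9, 22, 23, 25, 35]

[i=0,j=0] A[i]=4<=B[j]=9 take 4 → i++
[i=1,j=0] A[i]=23>B[j]=9 take 9 → j++
[i=1,j=1] A[i]=23>B[j]=22 take 22 → j++
[i=1,j=2] A[i]=23<=B[j]=25 take 23 → i++
[i=2,j=2] A[i]=35>B[j]=25 take 25 → j++
[i=2,j=3] B done, take A[i]=35 → i++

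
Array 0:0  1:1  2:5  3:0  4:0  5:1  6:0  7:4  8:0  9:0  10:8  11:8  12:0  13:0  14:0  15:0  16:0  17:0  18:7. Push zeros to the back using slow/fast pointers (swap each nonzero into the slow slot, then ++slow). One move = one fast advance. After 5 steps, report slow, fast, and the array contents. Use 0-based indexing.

(s=0,f=0) a[fast]=0 → fast++
(s=0,f=1) a[fast]=1≠0 swap→a[0]=1 → slow++,fast++
(s=1,f=2) a[fast]=5≠0 swap→a[1]=5 → slow++,fast++
(s=2,f=3) a[fast]=0 → fast++
(s=2,f=4) a[fast]=0 → fast++

slow=2, fast=5, a=[1, 5, 0, 0, 0, 1, 0, 4, 0, 0, 8, 8, 0, 0, 0, 0, 0, 0, 7]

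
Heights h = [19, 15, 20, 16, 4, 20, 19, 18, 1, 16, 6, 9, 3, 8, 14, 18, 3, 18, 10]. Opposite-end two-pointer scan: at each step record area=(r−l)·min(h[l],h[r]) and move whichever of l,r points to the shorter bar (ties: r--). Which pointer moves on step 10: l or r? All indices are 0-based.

r

[0,18] min(19,10)*18=180 best=180 * → r--
[0,17] min(19,18)*17=306 best=306 * → r--
[0,16] min(19,3)*16=48 best=306 → r--
[0,15] min(19,18)*15=270 best=306 → r--
[0,14] min(19,14)*14=196 best=306 → r--
[0,13] min(19,8)*13=104 best=306 → r--
[0,12] min(19,3)*12=36 best=306 → r--
[0,11] min(19,9)*11=99 best=306 → r--
[0,10] min(19,6)*10=60 best=306 → r--
[0,9] min(19,16)*9=144 best=306 → r--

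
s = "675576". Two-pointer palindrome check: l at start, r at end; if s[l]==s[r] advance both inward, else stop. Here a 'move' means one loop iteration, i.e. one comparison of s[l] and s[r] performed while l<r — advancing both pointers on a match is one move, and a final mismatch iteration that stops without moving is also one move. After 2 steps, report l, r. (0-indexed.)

l=2, r=3

l=0 r=5: '6'=='6', l++,r--
l=1 r=4: '7'=='7', l++,r--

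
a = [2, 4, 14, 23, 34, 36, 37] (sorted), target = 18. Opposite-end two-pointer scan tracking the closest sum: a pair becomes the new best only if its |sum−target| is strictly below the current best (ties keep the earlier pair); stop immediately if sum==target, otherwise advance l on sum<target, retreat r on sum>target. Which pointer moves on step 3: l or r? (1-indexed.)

[1,7] 2+37=39 d=21 * → r--
[1,6] 2+36=38 d=20 * → r--
[1,5] 2+34=36 d=18 * → r--

r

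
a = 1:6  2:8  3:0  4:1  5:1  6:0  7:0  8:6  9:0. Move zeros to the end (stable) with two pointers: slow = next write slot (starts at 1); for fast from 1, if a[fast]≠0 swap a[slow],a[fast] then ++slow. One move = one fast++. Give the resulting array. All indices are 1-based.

(s=1,f=1) a[fast]=6≠0 swap→a[1]=6 → slow++,fast++
(s=2,f=2) a[fast]=8≠0 swap→a[2]=8 → slow++,fast++
(s=3,f=3) a[fast]=0 → fast++
(s=3,f=4) a[fast]=1≠0 swap→a[3]=1 → slow++,fast++
(s=4,f=5) a[fast]=1≠0 swap→a[4]=1 → slow++,fast++
(s=5,f=6) a[fast]=0 → fast++
(s=5,f=7) a[fast]=0 → fast++
(s=5,f=8) a[fast]=6≠0 swap→a[5]=6 → slow++,fast++
(s=6,f=9) a[fast]=0 → fast++

[6, 8, 1, 1, 6, 0, 0, 0, 0]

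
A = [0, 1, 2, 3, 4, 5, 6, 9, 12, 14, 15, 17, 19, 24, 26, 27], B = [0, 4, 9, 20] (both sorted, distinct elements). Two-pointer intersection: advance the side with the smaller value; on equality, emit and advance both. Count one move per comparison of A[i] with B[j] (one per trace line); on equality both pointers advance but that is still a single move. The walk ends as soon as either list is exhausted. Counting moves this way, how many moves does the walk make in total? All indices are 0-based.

14 moves

[i=0,j=0] 0==0 emit → i++,j++
[i=1,j=1] 1<4 → i++
[i=2,j=1] 2<4 → i++
[i=3,j=1] 3<4 → i++
[i=4,j=1] 4==4 emit → i++,j++
[i=5,j=2] 5<9 → i++
[i=6,j=2] 6<9 → i++
[i=7,j=2] 9==9 emit → i++,j++
[i=8,j=3] 12<20 → i++
[i=9,j=3] 14<20 → i++
[i=10,j=3] 15<20 → i++
[i=11,j=3] 17<20 → i++
[i=12,j=3] 19<20 → i++
[i=13,j=3] 24>20 → j++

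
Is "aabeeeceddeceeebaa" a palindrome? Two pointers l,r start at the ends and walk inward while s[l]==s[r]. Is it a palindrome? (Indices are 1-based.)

[1,18] 'a'=='a' → l++,r--
[2,17] 'a'=='a' → l++,r--
[3,16] 'b'=='b' → l++,r--
[4,15] 'e'=='e' → l++,r--
[5,14] 'e'=='e' → l++,r--
[6,13] 'e'=='e' → l++,r--
[7,12] 'c'=='c' → l++,r--
[8,11] 'e'=='e' → l++,r--
[9,10] 'd'=='d' → l++,r--

palindrome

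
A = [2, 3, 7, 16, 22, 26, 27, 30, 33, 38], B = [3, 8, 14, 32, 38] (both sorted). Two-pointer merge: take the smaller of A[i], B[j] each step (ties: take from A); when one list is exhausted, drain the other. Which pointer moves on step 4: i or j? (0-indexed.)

[i=0,j=0] A[i]=2<=B[j]=3 take 2 → i++
[i=1,j=0] A[i]=3<=B[j]=3 take 3 → i++
[i=2,j=0] A[i]=7>B[j]=3 take 3 → j++
[i=2,j=1] A[i]=7<=B[j]=8 take 7 → i++

i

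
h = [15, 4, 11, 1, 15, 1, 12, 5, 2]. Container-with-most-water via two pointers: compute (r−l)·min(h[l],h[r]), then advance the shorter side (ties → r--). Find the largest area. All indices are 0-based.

l=0 r=8: min(15,2)*8=16 best=16 *, r--
l=0 r=7: min(15,5)*7=35 best=35 *, r--
l=0 r=6: min(15,12)*6=72 best=72 *, r--
l=0 r=5: min(15,1)*5=5 best=72, r--
l=0 r=4: min(15,15)*4=60 best=72, r--
l=0 r=3: min(15,1)*3=3 best=72, r--
l=0 r=2: min(15,11)*2=22 best=72, r--
l=0 r=1: min(15,4)*1=4 best=72, r--

max area = 72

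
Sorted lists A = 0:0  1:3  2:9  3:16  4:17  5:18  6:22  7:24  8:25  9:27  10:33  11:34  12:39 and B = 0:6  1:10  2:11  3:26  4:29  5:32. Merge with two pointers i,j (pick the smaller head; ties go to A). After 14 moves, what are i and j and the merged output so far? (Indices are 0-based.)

i=0 j=0: A[i]=0<=B[j]=6 take 0, i++
i=1 j=0: A[i]=3<=B[j]=6 take 3, i++
i=2 j=0: A[i]=9>B[j]=6 take 6, j++
i=2 j=1: A[i]=9<=B[j]=10 take 9, i++
i=3 j=1: A[i]=16>B[j]=10 take 10, j++
i=3 j=2: A[i]=16>B[j]=11 take 11, j++
i=3 j=3: A[i]=16<=B[j]=26 take 16, i++
i=4 j=3: A[i]=17<=B[j]=26 take 17, i++
i=5 j=3: A[i]=18<=B[j]=26 take 18, i++
i=6 j=3: A[i]=22<=B[j]=26 take 22, i++
i=7 j=3: A[i]=24<=B[j]=26 take 24, i++
i=8 j=3: A[i]=25<=B[j]=26 take 25, i++
i=9 j=3: A[i]=27>B[j]=26 take 26, j++
i=9 j=4: A[i]=27<=B[j]=29 take 27, i++

i=10, j=4, merged so far=[0, 3, 6, 9, 10, 11, 16, 17, 18, 22, 24, 25, 26, 27]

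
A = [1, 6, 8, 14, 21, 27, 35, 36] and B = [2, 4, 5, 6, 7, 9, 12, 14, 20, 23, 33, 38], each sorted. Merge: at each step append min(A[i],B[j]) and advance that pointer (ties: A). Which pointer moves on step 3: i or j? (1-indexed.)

j

i=1 j=1: A[i]=1<=B[j]=2 take 1, i++
i=2 j=1: A[i]=6>B[j]=2 take 2, j++
i=2 j=2: A[i]=6>B[j]=4 take 4, j++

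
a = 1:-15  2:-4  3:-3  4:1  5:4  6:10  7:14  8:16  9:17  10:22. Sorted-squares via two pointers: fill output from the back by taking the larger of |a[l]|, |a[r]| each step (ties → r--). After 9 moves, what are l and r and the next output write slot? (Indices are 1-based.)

l=4, r=4, next write slot=1

[1,10] |-15|<=|22| out[10]=484 → r--
[1,9] |-15|<=|17| out[9]=289 → r--
[1,8] |-15|<=|16| out[8]=256 → r--
[1,7] |-15|>|14| out[7]=225 → l++
[2,7] |-4|<=|14| out[6]=196 → r--
[2,6] |-4|<=|10| out[5]=100 → r--
[2,5] |-4|<=|4| out[4]=16 → r--
[2,4] |-4|>|1| out[3]=16 → l++
[3,4] |-3|>|1| out[2]=9 → l++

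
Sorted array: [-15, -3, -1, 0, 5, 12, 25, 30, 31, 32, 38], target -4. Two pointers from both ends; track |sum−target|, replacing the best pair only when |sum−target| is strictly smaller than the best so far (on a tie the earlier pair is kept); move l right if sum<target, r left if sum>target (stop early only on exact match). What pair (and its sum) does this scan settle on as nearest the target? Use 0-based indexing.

pair (-3, -1) with sum -4 (|Δ|=0)

l=0 r=10: -15+38=23 d=27 *, r--
l=0 r=9: -15+32=17 d=21 *, r--
l=0 r=8: -15+31=16 d=20 *, r--
l=0 r=7: -15+30=15 d=19 *, r--
l=0 r=6: -15+25=10 d=14 *, r--
l=0 r=5: -15+12=-3 d=1 *, r--
l=0 r=4: -15+5=-10 d=6, l++
l=1 r=4: -3+5=2 d=6, r--
l=1 r=3: -3+0=-3 d=1, r--
l=1 r=2: -3+-1=-4 d=0 *, stop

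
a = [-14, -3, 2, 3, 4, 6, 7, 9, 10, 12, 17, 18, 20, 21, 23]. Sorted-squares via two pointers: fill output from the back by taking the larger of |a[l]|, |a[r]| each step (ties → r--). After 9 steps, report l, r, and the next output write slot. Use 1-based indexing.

l=2, r=7, next write slot=6

[1,15] |-14|<=|23| out[15]=529 → r--
[1,14] |-14|<=|21| out[14]=441 → r--
[1,13] |-14|<=|20| out[13]=400 → r--
[1,12] |-14|<=|18| out[12]=324 → r--
[1,11] |-14|<=|17| out[11]=289 → r--
[1,10] |-14|>|12| out[10]=196 → l++
[2,10] |-3|<=|12| out[9]=144 → r--
[2,9] |-3|<=|10| out[8]=100 → r--
[2,8] |-3|<=|9| out[7]=81 → r--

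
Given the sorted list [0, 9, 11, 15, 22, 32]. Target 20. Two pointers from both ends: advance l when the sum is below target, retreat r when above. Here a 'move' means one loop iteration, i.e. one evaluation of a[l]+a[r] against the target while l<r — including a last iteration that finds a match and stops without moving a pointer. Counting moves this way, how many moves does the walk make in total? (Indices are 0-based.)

[0,5] 0+32=32 >20 → r--
[0,4] 0+22=22 >20 → r--
[0,3] 0+15=15 <20 → l++
[1,3] 9+15=24 >20 → r--
[1,2] 9+11=20 → found

5 moves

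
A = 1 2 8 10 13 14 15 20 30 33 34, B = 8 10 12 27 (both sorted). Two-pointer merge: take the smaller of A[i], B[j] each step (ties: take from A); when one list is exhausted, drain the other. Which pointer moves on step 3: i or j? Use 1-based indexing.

i

[i=1,j=1] A[i]=1<=B[j]=8 take 1 → i++
[i=2,j=1] A[i]=2<=B[j]=8 take 2 → i++
[i=3,j=1] A[i]=8<=B[j]=8 take 8 → i++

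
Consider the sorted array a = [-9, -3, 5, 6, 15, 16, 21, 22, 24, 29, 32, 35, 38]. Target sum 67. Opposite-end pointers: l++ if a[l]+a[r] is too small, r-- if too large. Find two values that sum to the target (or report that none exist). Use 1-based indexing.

(29, 38)

[1,13] -9+38=29 <67 → l++
[2,13] -3+38=35 <67 → l++
[3,13] 5+38=43 <67 → l++
[4,13] 6+38=44 <67 → l++
[5,13] 15+38=53 <67 → l++
[6,13] 16+38=54 <67 → l++
[7,13] 21+38=59 <67 → l++
[8,13] 22+38=60 <67 → l++
[9,13] 24+38=62 <67 → l++
[10,13] 29+38=67 → found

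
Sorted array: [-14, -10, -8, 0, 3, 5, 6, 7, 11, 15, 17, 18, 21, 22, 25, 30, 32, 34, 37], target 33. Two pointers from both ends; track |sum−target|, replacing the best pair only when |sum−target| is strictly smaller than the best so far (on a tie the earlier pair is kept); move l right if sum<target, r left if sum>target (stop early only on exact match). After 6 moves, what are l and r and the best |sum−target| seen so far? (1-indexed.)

l=5, r=17, best |Δ|=1

[1,19] -14+37=23 d=10 * → l++
[2,19] -10+37=27 d=6 * → l++
[3,19] -8+37=29 d=4 * → l++
[4,19] 0+37=37 d=4 → r--
[4,18] 0+34=34 d=1 * → r--
[4,17] 0+32=32 d=1 → l++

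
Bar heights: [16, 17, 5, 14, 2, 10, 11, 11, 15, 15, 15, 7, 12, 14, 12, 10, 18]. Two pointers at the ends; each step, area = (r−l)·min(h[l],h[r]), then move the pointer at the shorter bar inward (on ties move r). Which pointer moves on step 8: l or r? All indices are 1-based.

l

[1,17] min(16,18)*16=256 best=256 * → l++
[2,17] min(17,18)*15=255 best=256 → l++
[3,17] min(5,18)*14=70 best=256 → l++
[4,17] min(14,18)*13=182 best=256 → l++
[5,17] min(2,18)*12=24 best=256 → l++
[6,17] min(10,18)*11=110 best=256 → l++
[7,17] min(11,18)*10=110 best=256 → l++
[8,17] min(11,18)*9=99 best=256 → l++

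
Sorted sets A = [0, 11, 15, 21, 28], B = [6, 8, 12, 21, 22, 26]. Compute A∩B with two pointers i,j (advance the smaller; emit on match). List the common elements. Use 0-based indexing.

intersection = [21]

[i=0,j=0] 0<6 → i++
[i=1,j=0] 11>6 → j++
[i=1,j=1] 11>8 → j++
[i=1,j=2] 11<12 → i++
[i=2,j=2] 15>12 → j++
[i=2,j=3] 15<21 → i++
[i=3,j=3] 21==21 emit → i++,j++
[i=4,j=4] 28>22 → j++
[i=4,j=5] 28>26 → j++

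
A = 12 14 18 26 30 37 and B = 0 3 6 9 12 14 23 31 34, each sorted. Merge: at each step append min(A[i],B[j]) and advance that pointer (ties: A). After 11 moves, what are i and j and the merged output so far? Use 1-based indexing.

i=1 j=1: A[i]=12>B[j]=0 take 0, j++
i=1 j=2: A[i]=12>B[j]=3 take 3, j++
i=1 j=3: A[i]=12>B[j]=6 take 6, j++
i=1 j=4: A[i]=12>B[j]=9 take 9, j++
i=1 j=5: A[i]=12<=B[j]=12 take 12, i++
i=2 j=5: A[i]=14>B[j]=12 take 12, j++
i=2 j=6: A[i]=14<=B[j]=14 take 14, i++
i=3 j=6: A[i]=18>B[j]=14 take 14, j++
i=3 j=7: A[i]=18<=B[j]=23 take 18, i++
i=4 j=7: A[i]=26>B[j]=23 take 23, j++
i=4 j=8: A[i]=26<=B[j]=31 take 26, i++

i=5, j=8, merged so far=[0, 3, 6, 9, 12, 12, 14, 14, 18, 23, 26]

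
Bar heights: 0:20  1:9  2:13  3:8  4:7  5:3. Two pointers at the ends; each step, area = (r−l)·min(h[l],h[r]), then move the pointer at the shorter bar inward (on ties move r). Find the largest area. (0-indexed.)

max area = 28

[0,5] min(20,3)*5=15 best=15 * → r--
[0,4] min(20,7)*4=28 best=28 * → r--
[0,3] min(20,8)*3=24 best=28 → r--
[0,2] min(20,13)*2=26 best=28 → r--
[0,1] min(20,9)*1=9 best=28 → r--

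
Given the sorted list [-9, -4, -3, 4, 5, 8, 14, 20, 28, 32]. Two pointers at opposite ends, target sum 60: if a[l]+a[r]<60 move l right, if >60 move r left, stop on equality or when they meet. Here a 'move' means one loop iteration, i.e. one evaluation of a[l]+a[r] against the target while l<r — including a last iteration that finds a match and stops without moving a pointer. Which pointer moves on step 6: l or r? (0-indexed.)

[0,9] -9+32=23 <60 → l++
[1,9] -4+32=28 <60 → l++
[2,9] -3+32=29 <60 → l++
[3,9] 4+32=36 <60 → l++
[4,9] 5+32=37 <60 → l++
[5,9] 8+32=40 <60 → l++

l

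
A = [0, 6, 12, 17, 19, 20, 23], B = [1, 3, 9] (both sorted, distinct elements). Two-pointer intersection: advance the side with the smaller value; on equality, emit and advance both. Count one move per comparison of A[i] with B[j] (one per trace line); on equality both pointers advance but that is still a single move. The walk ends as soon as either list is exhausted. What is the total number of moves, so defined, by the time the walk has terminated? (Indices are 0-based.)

5 moves

i=0 j=0: 0<1, i++
i=1 j=0: 6>1, j++
i=1 j=1: 6>3, j++
i=1 j=2: 6<9, i++
i=2 j=2: 12>9, j++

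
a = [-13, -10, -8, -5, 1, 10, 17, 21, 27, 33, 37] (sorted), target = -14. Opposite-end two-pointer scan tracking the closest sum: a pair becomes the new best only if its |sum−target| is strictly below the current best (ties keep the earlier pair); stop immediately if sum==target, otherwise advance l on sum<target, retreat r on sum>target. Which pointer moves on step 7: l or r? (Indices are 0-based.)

[0,10] -13+37=24 d=38 * → r--
[0,9] -13+33=20 d=34 * → r--
[0,8] -13+27=14 d=28 * → r--
[0,7] -13+21=8 d=22 * → r--
[0,6] -13+17=4 d=18 * → r--
[0,5] -13+10=-3 d=11 * → r--
[0,4] -13+1=-12 d=2 * → r--

r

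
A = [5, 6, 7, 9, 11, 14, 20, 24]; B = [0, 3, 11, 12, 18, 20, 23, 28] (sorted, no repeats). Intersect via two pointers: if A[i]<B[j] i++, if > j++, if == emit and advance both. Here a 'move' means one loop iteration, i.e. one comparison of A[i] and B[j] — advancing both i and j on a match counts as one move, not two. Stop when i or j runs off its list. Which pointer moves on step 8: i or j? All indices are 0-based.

i=0 j=0: 5>0, j++
i=0 j=1: 5>3, j++
i=0 j=2: 5<11, i++
i=1 j=2: 6<11, i++
i=2 j=2: 7<11, i++
i=3 j=2: 9<11, i++
i=4 j=2: 11==11 emit, i++,j++
i=5 j=3: 14>12, j++

j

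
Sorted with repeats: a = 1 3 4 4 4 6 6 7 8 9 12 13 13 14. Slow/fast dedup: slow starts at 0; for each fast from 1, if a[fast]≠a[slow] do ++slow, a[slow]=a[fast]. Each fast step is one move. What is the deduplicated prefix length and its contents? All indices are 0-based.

length 10; prefix = [1, 3, 4, 6, 7, 8, 9, 12, 13, 14]

slow=0 fast=1: a[fast]=3≠a[slow]=1 write a[1]=3, slow++,fast++
slow=1 fast=2: a[fast]=4≠a[slow]=3 write a[2]=4, slow++,fast++
slow=2 fast=3: a[fast]=4=a[slow] dup, fast++
slow=2 fast=4: a[fast]=4=a[slow] dup, fast++
slow=2 fast=5: a[fast]=6≠a[slow]=4 write a[3]=6, slow++,fast++
slow=3 fast=6: a[fast]=6=a[slow] dup, fast++
slow=3 fast=7: a[fast]=7≠a[slow]=6 write a[4]=7, slow++,fast++
slow=4 fast=8: a[fast]=8≠a[slow]=7 write a[5]=8, slow++,fast++
slow=5 fast=9: a[fast]=9≠a[slow]=8 write a[6]=9, slow++,fast++
slow=6 fast=10: a[fast]=12≠a[slow]=9 write a[7]=12, slow++,fast++
slow=7 fast=11: a[fast]=13≠a[slow]=12 write a[8]=13, slow++,fast++
slow=8 fast=12: a[fast]=13=a[slow] dup, fast++
slow=8 fast=13: a[fast]=14≠a[slow]=13 write a[9]=14, slow++,fast++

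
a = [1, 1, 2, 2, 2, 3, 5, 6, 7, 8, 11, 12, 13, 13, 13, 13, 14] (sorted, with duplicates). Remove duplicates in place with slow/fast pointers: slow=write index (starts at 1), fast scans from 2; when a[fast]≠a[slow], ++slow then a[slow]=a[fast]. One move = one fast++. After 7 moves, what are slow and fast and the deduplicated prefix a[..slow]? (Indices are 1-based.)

(s=1,f=2) a[fast]=1=a[slow] dup → fast++
(s=1,f=3) a[fast]=2≠a[slow]=1 write a[2]=2 → slow++,fast++
(s=2,f=4) a[fast]=2=a[slow] dup → fast++
(s=2,f=5) a[fast]=2=a[slow] dup → fast++
(s=2,f=6) a[fast]=3≠a[slow]=2 write a[3]=3 → slow++,fast++
(s=3,f=7) a[fast]=5≠a[slow]=3 write a[4]=5 → slow++,fast++
(s=4,f=8) a[fast]=6≠a[slow]=5 write a[5]=6 → slow++,fast++

slow=5, fast=9, prefix=[1, 2, 3, 5, 6]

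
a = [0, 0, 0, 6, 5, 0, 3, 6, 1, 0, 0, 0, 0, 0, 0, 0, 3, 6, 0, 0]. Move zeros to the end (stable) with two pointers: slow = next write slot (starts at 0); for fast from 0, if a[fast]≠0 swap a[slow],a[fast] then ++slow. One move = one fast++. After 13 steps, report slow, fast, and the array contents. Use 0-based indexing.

slow=5, fast=13, a=[6, 5, 3, 6, 1, 0, 0, 0, 0, 0, 0, 0, 0, 0, 0, 0, 3, 6, 0, 0]

slow=0 fast=0: a[fast]=0, fast++
slow=0 fast=1: a[fast]=0, fast++
slow=0 fast=2: a[fast]=0, fast++
slow=0 fast=3: a[fast]=6≠0 swap→a[0]=6, slow++,fast++
slow=1 fast=4: a[fast]=5≠0 swap→a[1]=5, slow++,fast++
slow=2 fast=5: a[fast]=0, fast++
slow=2 fast=6: a[fast]=3≠0 swap→a[2]=3, slow++,fast++
slow=3 fast=7: a[fast]=6≠0 swap→a[3]=6, slow++,fast++
slow=4 fast=8: a[fast]=1≠0 swap→a[4]=1, slow++,fast++
slow=5 fast=9: a[fast]=0, fast++
slow=5 fast=10: a[fast]=0, fast++
slow=5 fast=11: a[fast]=0, fast++
slow=5 fast=12: a[fast]=0, fast++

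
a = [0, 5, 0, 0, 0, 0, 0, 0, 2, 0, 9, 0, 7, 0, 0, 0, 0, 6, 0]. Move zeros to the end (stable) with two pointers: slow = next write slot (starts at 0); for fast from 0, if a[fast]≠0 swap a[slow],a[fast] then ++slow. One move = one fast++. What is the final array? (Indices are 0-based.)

slow=0 fast=0: a[fast]=0, fast++
slow=0 fast=1: a[fast]=5≠0 swap→a[0]=5, slow++,fast++
slow=1 fast=2: a[fast]=0, fast++
slow=1 fast=3: a[fast]=0, fast++
slow=1 fast=4: a[fast]=0, fast++
slow=1 fast=5: a[fast]=0, fast++
slow=1 fast=6: a[fast]=0, fast++
slow=1 fast=7: a[fast]=0, fast++
slow=1 fast=8: a[fast]=2≠0 swap→a[1]=2, slow++,fast++
slow=2 fast=9: a[fast]=0, fast++
slow=2 fast=10: a[fast]=9≠0 swap→a[2]=9, slow++,fast++
slow=3 fast=11: a[fast]=0, fast++
slow=3 fast=12: a[fast]=7≠0 swap→a[3]=7, slow++,fast++
slow=4 fast=13: a[fast]=0, fast++
slow=4 fast=14: a[fast]=0, fast++
slow=4 fast=15: a[fast]=0, fast++
slow=4 fast=16: a[fast]=0, fast++
slow=4 fast=17: a[fast]=6≠0 swap→a[4]=6, slow++,fast++
slow=5 fast=18: a[fast]=0, fast++

[5, 2, 9, 7, 6, 0, 0, 0, 0, 0, 0, 0, 0, 0, 0, 0, 0, 0, 0]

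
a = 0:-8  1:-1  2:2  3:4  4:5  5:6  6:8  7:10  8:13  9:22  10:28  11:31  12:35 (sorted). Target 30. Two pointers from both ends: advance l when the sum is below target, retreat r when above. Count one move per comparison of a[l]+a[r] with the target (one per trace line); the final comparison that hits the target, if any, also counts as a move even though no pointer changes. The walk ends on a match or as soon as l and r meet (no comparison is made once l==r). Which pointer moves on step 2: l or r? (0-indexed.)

r

[0,12] -8+35=27 <30 → l++
[1,12] -1+35=34 >30 → r--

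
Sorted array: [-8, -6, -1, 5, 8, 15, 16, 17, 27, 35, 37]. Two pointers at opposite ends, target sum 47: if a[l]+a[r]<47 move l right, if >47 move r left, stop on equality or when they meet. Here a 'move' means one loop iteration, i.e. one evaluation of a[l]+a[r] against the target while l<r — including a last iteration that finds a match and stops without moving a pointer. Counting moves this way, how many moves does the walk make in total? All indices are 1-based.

10 moves

[1,11] -8+37=29 <47 → l++
[2,11] -6+37=31 <47 → l++
[3,11] -1+37=36 <47 → l++
[4,11] 5+37=42 <47 → l++
[5,11] 8+37=45 <47 → l++
[6,11] 15+37=52 >47 → r--
[6,10] 15+35=50 >47 → r--
[6,9] 15+27=42 <47 → l++
[7,9] 16+27=43 <47 → l++
[8,9] 17+27=44 <47 → l++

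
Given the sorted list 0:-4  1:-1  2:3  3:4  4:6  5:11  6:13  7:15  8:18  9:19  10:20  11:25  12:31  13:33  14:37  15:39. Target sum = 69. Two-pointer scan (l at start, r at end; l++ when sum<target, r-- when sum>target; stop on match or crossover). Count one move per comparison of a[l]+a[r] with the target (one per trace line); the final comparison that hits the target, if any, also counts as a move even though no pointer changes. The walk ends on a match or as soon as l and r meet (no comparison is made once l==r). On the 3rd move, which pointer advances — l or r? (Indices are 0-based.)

l

[0,15] -4+39=35 <69 → l++
[1,15] -1+39=38 <69 → l++
[2,15] 3+39=42 <69 → l++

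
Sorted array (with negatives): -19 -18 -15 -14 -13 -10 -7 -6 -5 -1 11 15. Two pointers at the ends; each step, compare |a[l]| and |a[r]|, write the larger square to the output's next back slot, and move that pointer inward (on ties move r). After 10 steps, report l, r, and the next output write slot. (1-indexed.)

l=1 r=12: |-19|>|15| out[12]=361, l++
l=2 r=12: |-18|>|15| out[11]=324, l++
l=3 r=12: |-15|<=|15| out[10]=225, r--
l=3 r=11: |-15|>|11| out[9]=225, l++
l=4 r=11: |-14|>|11| out[8]=196, l++
l=5 r=11: |-13|>|11| out[7]=169, l++
l=6 r=11: |-10|<=|11| out[6]=121, r--
l=6 r=10: |-10|>|-1| out[5]=100, l++
l=7 r=10: |-7|>|-1| out[4]=49, l++
l=8 r=10: |-6|>|-1| out[3]=36, l++

l=9, r=10, next write slot=2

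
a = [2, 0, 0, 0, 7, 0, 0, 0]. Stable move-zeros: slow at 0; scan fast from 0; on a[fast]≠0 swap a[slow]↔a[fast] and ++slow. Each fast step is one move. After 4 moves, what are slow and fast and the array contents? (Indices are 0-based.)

slow=1, fast=4, a=[2, 0, 0, 0, 7, 0, 0, 0]

slow=0 fast=0: a[fast]=2≠0 swap→a[0]=2, slow++,fast++
slow=1 fast=1: a[fast]=0, fast++
slow=1 fast=2: a[fast]=0, fast++
slow=1 fast=3: a[fast]=0, fast++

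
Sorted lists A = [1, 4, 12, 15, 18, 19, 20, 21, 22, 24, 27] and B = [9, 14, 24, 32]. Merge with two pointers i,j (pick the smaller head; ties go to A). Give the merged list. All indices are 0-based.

[1, 4, 9, 12, 14, 15, 18, 19, 20, 21, 22, 24, 24, 27, 32]

[i=0,j=0] A[i]=1<=B[j]=9 take 1 → i++
[i=1,j=0] A[i]=4<=B[j]=9 take 4 → i++
[i=2,j=0] A[i]=12>B[j]=9 take 9 → j++
[i=2,j=1] A[i]=12<=B[j]=14 take 12 → i++
[i=3,j=1] A[i]=15>B[j]=14 take 14 → j++
[i=3,j=2] A[i]=15<=B[j]=24 take 15 → i++
[i=4,j=2] A[i]=18<=B[j]=24 take 18 → i++
[i=5,j=2] A[i]=19<=B[j]=24 take 19 → i++
[i=6,j=2] A[i]=20<=B[j]=24 take 20 → i++
[i=7,j=2] A[i]=21<=B[j]=24 take 21 → i++
[i=8,j=2] A[i]=22<=B[j]=24 take 22 → i++
[i=9,j=2] A[i]=24<=B[j]=24 take 24 → i++
[i=10,j=2] A[i]=27>B[j]=24 take 24 → j++
[i=10,j=3] A[i]=27<=B[j]=32 take 27 → i++
[i=11,j=3] A done, take B[j]=32 → j++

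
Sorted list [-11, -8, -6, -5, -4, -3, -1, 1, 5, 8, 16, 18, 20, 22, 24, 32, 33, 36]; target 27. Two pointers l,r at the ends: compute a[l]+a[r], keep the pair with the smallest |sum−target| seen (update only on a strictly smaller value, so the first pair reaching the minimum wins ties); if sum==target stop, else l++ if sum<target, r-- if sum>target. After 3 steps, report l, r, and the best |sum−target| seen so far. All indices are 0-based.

[0,17] -11+36=25 d=2 * → l++
[1,17] -8+36=28 d=1 * → r--
[1,16] -8+33=25 d=2 → l++

l=2, r=16, best |Δ|=1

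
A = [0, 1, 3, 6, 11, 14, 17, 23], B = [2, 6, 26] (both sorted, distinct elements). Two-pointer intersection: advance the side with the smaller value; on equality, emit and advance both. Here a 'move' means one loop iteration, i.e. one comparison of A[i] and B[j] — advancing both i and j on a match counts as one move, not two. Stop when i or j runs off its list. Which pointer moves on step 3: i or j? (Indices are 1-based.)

i=1 j=1: 0<2, i++
i=2 j=1: 1<2, i++
i=3 j=1: 3>2, j++

j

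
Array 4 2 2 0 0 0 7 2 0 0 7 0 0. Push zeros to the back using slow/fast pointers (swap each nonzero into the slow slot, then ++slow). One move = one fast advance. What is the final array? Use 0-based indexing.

[4, 2, 2, 7, 2, 7, 0, 0, 0, 0, 0, 0, 0]

(s=0,f=0) a[fast]=4≠0 swap→a[0]=4 → slow++,fast++
(s=1,f=1) a[fast]=2≠0 swap→a[1]=2 → slow++,fast++
(s=2,f=2) a[fast]=2≠0 swap→a[2]=2 → slow++,fast++
(s=3,f=3) a[fast]=0 → fast++
(s=3,f=4) a[fast]=0 → fast++
(s=3,f=5) a[fast]=0 → fast++
(s=3,f=6) a[fast]=7≠0 swap→a[3]=7 → slow++,fast++
(s=4,f=7) a[fast]=2≠0 swap→a[4]=2 → slow++,fast++
(s=5,f=8) a[fast]=0 → fast++
(s=5,f=9) a[fast]=0 → fast++
(s=5,f=10) a[fast]=7≠0 swap→a[5]=7 → slow++,fast++
(s=6,f=11) a[fast]=0 → fast++
(s=6,f=12) a[fast]=0 → fast++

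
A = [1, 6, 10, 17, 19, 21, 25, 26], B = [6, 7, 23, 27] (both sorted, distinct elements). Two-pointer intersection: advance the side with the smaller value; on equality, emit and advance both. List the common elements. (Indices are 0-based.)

i=0 j=0: 1<6, i++
i=1 j=0: 6==6 emit, i++,j++
i=2 j=1: 10>7, j++
i=2 j=2: 10<23, i++
i=3 j=2: 17<23, i++
i=4 j=2: 19<23, i++
i=5 j=2: 21<23, i++
i=6 j=2: 25>23, j++
i=6 j=3: 25<27, i++
i=7 j=3: 26<27, i++

intersection = [6]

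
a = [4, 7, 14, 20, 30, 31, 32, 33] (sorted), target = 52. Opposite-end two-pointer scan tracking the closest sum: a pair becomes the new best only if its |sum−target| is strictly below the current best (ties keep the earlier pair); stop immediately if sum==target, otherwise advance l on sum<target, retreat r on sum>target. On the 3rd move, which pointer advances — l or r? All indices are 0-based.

l

l=0 r=7: 4+33=37 d=15 *, l++
l=1 r=7: 7+33=40 d=12 *, l++
l=2 r=7: 14+33=47 d=5 *, l++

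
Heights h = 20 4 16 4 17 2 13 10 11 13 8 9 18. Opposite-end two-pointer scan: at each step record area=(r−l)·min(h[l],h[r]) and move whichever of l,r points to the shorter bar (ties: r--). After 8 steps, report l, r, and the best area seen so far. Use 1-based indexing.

l=1, r=5, best area=216

[1,13] min(20,18)*12=216 best=216 * → r--
[1,12] min(20,9)*11=99 best=216 → r--
[1,11] min(20,8)*10=80 best=216 → r--
[1,10] min(20,13)*9=117 best=216 → r--
[1,9] min(20,11)*8=88 best=216 → r--
[1,8] min(20,10)*7=70 best=216 → r--
[1,7] min(20,13)*6=78 best=216 → r--
[1,6] min(20,2)*5=10 best=216 → r--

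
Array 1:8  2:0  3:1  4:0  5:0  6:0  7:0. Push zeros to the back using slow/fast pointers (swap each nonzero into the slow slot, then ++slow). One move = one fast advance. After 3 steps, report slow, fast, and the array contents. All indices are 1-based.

(s=1,f=1) a[fast]=8≠0 swap→a[1]=8 → slow++,fast++
(s=2,f=2) a[fast]=0 → fast++
(s=2,f=3) a[fast]=1≠0 swap→a[2]=1 → slow++,fast++

slow=3, fast=4, a=[8, 1, 0, 0, 0, 0, 0]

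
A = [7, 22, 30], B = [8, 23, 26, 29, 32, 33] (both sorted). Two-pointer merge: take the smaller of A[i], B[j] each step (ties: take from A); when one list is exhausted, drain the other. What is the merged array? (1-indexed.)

[7, 8, 22, 23, 26, 29, 30, 32, 33]

i=1 j=1: A[i]=7<=B[j]=8 take 7, i++
i=2 j=1: A[i]=22>B[j]=8 take 8, j++
i=2 j=2: A[i]=22<=B[j]=23 take 22, i++
i=3 j=2: A[i]=30>B[j]=23 take 23, j++
i=3 j=3: A[i]=30>B[j]=26 take 26, j++
i=3 j=4: A[i]=30>B[j]=29 take 29, j++
i=3 j=5: A[i]=30<=B[j]=32 take 30, i++
i=4 j=5: A done, take B[j]=32, j++
i=4 j=6: A done, take B[j]=33, j++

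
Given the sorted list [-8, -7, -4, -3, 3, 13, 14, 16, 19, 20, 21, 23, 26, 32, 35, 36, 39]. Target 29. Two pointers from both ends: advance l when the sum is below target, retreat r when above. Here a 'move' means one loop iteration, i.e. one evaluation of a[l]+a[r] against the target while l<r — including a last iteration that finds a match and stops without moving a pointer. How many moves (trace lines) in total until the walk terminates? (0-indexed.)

3 moves

[0,16] -8+39=31 >29 → r--
[0,15] -8+36=28 <29 → l++
[1,15] -7+36=29 → found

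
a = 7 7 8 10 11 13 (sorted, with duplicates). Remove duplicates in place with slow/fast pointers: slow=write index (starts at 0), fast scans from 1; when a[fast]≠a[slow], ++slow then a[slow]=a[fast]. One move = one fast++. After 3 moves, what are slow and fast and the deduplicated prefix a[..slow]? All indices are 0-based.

slow=2, fast=4, prefix=[7, 8, 10]

(s=0,f=1) a[fast]=7=a[slow] dup → fast++
(s=0,f=2) a[fast]=8≠a[slow]=7 write a[1]=8 → slow++,fast++
(s=1,f=3) a[fast]=10≠a[slow]=8 write a[2]=10 → slow++,fast++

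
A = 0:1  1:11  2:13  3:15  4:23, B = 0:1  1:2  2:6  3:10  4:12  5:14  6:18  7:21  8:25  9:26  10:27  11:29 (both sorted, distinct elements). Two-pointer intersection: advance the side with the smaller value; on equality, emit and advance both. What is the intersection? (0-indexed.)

i=0 j=0: 1==1 emit, i++,j++
i=1 j=1: 11>2, j++
i=1 j=2: 11>6, j++
i=1 j=3: 11>10, j++
i=1 j=4: 11<12, i++
i=2 j=4: 13>12, j++
i=2 j=5: 13<14, i++
i=3 j=5: 15>14, j++
i=3 j=6: 15<18, i++
i=4 j=6: 23>18, j++
i=4 j=7: 23>21, j++
i=4 j=8: 23<25, i++

intersection = [1]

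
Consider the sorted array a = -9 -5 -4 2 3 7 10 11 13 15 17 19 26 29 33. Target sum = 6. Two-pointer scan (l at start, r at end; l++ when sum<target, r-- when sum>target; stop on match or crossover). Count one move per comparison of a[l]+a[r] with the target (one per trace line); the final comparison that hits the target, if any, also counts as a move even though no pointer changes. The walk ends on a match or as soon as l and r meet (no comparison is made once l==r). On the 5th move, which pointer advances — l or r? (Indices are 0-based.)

l=0 r=14: -9+33=24 >6, r--
l=0 r=13: -9+29=20 >6, r--
l=0 r=12: -9+26=17 >6, r--
l=0 r=11: -9+19=10 >6, r--
l=0 r=10: -9+17=8 >6, r--

r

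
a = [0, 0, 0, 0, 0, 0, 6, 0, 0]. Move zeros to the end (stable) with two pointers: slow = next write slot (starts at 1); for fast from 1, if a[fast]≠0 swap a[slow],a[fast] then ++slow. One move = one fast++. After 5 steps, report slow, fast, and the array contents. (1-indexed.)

slow=1, fast=6, a=[0, 0, 0, 0, 0, 0, 6, 0, 0]

slow=1 fast=1: a[fast]=0, fast++
slow=1 fast=2: a[fast]=0, fast++
slow=1 fast=3: a[fast]=0, fast++
slow=1 fast=4: a[fast]=0, fast++
slow=1 fast=5: a[fast]=0, fast++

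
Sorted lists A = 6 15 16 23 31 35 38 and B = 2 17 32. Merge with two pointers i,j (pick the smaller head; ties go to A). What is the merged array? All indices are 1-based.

i=1 j=1: A[i]=6>B[j]=2 take 2, j++
i=1 j=2: A[i]=6<=B[j]=17 take 6, i++
i=2 j=2: A[i]=15<=B[j]=17 take 15, i++
i=3 j=2: A[i]=16<=B[j]=17 take 16, i++
i=4 j=2: A[i]=23>B[j]=17 take 17, j++
i=4 j=3: A[i]=23<=B[j]=32 take 23, i++
i=5 j=3: A[i]=31<=B[j]=32 take 31, i++
i=6 j=3: A[i]=35>B[j]=32 take 32, j++
i=6 j=4: B done, take A[i]=35, i++
i=7 j=4: B done, take A[i]=38, i++

[2, 6, 15, 16, 17, 23, 31, 32, 35, 38]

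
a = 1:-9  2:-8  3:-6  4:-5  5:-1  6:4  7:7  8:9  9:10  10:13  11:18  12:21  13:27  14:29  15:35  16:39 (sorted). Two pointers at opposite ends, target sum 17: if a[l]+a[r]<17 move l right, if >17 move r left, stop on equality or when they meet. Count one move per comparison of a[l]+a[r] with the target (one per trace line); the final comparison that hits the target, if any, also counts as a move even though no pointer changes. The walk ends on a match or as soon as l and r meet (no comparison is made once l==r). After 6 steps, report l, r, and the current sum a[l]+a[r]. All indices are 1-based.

l=3, r=12, sum=15

[1,16] -9+39=30 >17 → r--
[1,15] -9+35=26 >17 → r--
[1,14] -9+29=20 >17 → r--
[1,13] -9+27=18 >17 → r--
[1,12] -9+21=12 <17 → l++
[2,12] -8+21=13 <17 → l++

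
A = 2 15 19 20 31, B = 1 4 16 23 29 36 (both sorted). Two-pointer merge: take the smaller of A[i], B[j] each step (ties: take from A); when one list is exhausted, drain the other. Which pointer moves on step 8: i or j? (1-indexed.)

j

[i=1,j=1] A[i]=2>B[j]=1 take 1 → j++
[i=1,j=2] A[i]=2<=B[j]=4 take 2 → i++
[i=2,j=2] A[i]=15>B[j]=4 take 4 → j++
[i=2,j=3] A[i]=15<=B[j]=16 take 15 → i++
[i=3,j=3] A[i]=19>B[j]=16 take 16 → j++
[i=3,j=4] A[i]=19<=B[j]=23 take 19 → i++
[i=4,j=4] A[i]=20<=B[j]=23 take 20 → i++
[i=5,j=4] A[i]=31>B[j]=23 take 23 → j++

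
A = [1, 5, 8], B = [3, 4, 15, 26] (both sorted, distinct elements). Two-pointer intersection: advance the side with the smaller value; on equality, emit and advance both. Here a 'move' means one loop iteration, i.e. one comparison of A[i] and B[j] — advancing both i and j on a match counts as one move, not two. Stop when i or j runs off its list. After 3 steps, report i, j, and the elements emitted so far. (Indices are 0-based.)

i=1, j=2, emitted=[]

i=0 j=0: 1<3, i++
i=1 j=0: 5>3, j++
i=1 j=1: 5>4, j++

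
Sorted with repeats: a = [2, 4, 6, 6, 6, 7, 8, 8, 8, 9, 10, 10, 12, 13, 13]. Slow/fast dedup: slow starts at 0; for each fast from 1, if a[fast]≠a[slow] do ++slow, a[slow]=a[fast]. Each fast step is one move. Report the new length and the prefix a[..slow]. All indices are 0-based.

length 9; prefix = [2, 4, 6, 7, 8, 9, 10, 12, 13]

(s=0,f=1) a[fast]=4≠a[slow]=2 write a[1]=4 → slow++,fast++
(s=1,f=2) a[fast]=6≠a[slow]=4 write a[2]=6 → slow++,fast++
(s=2,f=3) a[fast]=6=a[slow] dup → fast++
(s=2,f=4) a[fast]=6=a[slow] dup → fast++
(s=2,f=5) a[fast]=7≠a[slow]=6 write a[3]=7 → slow++,fast++
(s=3,f=6) a[fast]=8≠a[slow]=7 write a[4]=8 → slow++,fast++
(s=4,f=7) a[fast]=8=a[slow] dup → fast++
(s=4,f=8) a[fast]=8=a[slow] dup → fast++
(s=4,f=9) a[fast]=9≠a[slow]=8 write a[5]=9 → slow++,fast++
(s=5,f=10) a[fast]=10≠a[slow]=9 write a[6]=10 → slow++,fast++
(s=6,f=11) a[fast]=10=a[slow] dup → fast++
(s=6,f=12) a[fast]=12≠a[slow]=10 write a[7]=12 → slow++,fast++
(s=7,f=13) a[fast]=13≠a[slow]=12 write a[8]=13 → slow++,fast++
(s=8,f=14) a[fast]=13=a[slow] dup → fast++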